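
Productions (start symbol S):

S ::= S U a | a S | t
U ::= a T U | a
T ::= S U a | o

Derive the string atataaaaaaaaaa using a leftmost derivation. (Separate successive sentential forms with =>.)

S => SUa   [S ::= S U a]
SUa => aSUa   [S ::= a S]
aSUa => aSUaUa   [S ::= S U a]
aSUaUa => aSUaUaUa   [S ::= S U a]
aSUaUaUa => atUaUaUa   [S ::= t]
atUaUaUa => ataTUaUaUa   [U ::= a T U]
ataTUaUaUa => ataSUaUaUaUa   [T ::= S U a]
ataSUaUaUaUa => ataSUaUaUaUaUa   [S ::= S U a]
ataSUaUaUaUaUa => atatUaUaUaUaUa   [S ::= t]
atatUaUaUaUaUa => atataaUaUaUaUa   [U ::= a]
atataaUaUaUaUa => atataaaaUaUaUa   [U ::= a]
atataaaaUaUaUa => atataaaaaaUaUa   [U ::= a]
atataaaaaaUaUa => atataaaaaaaaUa   [U ::= a]
atataaaaaaaaUa => atataaaaaaaaaa   [U ::= a]

S => SUa => aSUa => aSUaUa => aSUaUaUa => atUaUaUa => ataTUaUaUa => ataSUaUaUaUa => ataSUaUaUaUaUa => atatUaUaUaUaUa => atataaUaUaUaUa => atataaaaUaUaUa => atataaaaaaUaUa => atataaaaaaaaUa => atataaaaaaaaaa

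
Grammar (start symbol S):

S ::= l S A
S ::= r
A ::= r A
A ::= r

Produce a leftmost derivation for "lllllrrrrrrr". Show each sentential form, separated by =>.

S => lSA => llSAA => lllSAAA => llllSAAAA => lllllSAAAAA => lllllrAAAAA => lllllrrAAAAA => lllllrrrAAAA => lllllrrrrAAA => lllllrrrrrAA => lllllrrrrrrA => lllllrrrrrrr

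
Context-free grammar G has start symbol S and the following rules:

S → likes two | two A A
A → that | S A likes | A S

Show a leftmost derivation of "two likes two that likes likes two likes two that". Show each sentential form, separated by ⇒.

S ⇒ two A A   [S → two A A]
two A A ⇒ two A S A   [A → A S]
two A S A ⇒ two A S S A   [A → A S]
two A S S A ⇒ two S A likes S S A   [A → S A likes]
two S A likes S S A ⇒ two likes two A likes S S A   [S → likes two]
two likes two A likes S S A ⇒ two likes two that likes S S A   [A → that]
two likes two that likes S S A ⇒ two likes two that likes likes two S A   [S → likes two]
two likes two that likes likes two S A ⇒ two likes two that likes likes two likes two A   [S → likes two]
two likes two that likes likes two likes two A ⇒ two likes two that likes likes two likes two that   [A → that]

S ⇒ two A A ⇒ two A S A ⇒ two A S S A ⇒ two S A likes S S A ⇒ two likes two A likes S S A ⇒ two likes two that likes S S A ⇒ two likes two that likes likes two S A ⇒ two likes two that likes likes two likes two A ⇒ two likes two that likes likes two likes two that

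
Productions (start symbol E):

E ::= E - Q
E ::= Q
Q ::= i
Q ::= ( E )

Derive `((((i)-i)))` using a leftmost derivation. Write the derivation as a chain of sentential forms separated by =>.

E => Q   [E ::= Q]
Q => (E)   [Q ::= ( E )]
(E) => (Q)   [E ::= Q]
(Q) => ((E))   [Q ::= ( E )]
((E)) => ((Q))   [E ::= Q]
((Q)) => (((E)))   [Q ::= ( E )]
(((E))) => (((E-Q)))   [E ::= E - Q]
(((E-Q))) => (((Q-Q)))   [E ::= Q]
(((Q-Q))) => ((((E)-Q)))   [Q ::= ( E )]
((((E)-Q))) => ((((Q)-Q)))   [E ::= Q]
((((Q)-Q))) => ((((i)-Q)))   [Q ::= i]
((((i)-Q))) => ((((i)-i)))   [Q ::= i]

E => Q => (E) => (Q) => ((E)) => ((Q)) => (((E))) => (((E-Q))) => (((Q-Q))) => ((((E)-Q))) => ((((Q)-Q))) => ((((i)-Q))) => ((((i)-i)))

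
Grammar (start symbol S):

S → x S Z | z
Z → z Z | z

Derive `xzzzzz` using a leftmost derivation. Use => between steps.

S => xSZ => xzZ => xzzZ => xzzzZ => xzzzzZ => xzzzzz

S => xSZ   [S → x S Z]
xSZ => xzZ   [S → z]
xzZ => xzzZ   [Z → z Z]
xzzZ => xzzzZ   [Z → z Z]
xzzzZ => xzzzzZ   [Z → z Z]
xzzzzZ => xzzzzz   [Z → z]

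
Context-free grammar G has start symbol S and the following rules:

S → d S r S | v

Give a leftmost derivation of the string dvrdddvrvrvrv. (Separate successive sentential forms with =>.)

S => dSrS   [S → d S r S]
dSrS => dvrS   [S → v]
dvrS => dvrdSrS   [S → d S r S]
dvrdSrS => dvrddSrSrS   [S → d S r S]
dvrddSrSrS => dvrdddSrSrSrS   [S → d S r S]
dvrdddSrSrSrS => dvrdddvrSrSrS   [S → v]
dvrdddvrSrSrS => dvrdddvrvrSrS   [S → v]
dvrdddvrvrSrS => dvrdddvrvrvrS   [S → v]
dvrdddvrvrvrS => dvrdddvrvrvrv   [S → v]

S => dSrS => dvrS => dvrdSrS => dvrddSrSrS => dvrdddSrSrSrS => dvrdddvrSrSrS => dvrdddvrvrSrS => dvrdddvrvrvrS => dvrdddvrvrvrv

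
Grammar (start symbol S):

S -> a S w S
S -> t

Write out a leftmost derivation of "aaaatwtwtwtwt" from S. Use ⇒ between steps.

S ⇒ aSwS ⇒ aaSwSwS ⇒ aaaSwSwSwS ⇒ aaaaSwSwSwSwS ⇒ aaaatwSwSwSwS ⇒ aaaatwtwSwSwS ⇒ aaaatwtwtwSwS ⇒ aaaatwtwtwtwS ⇒ aaaatwtwtwtwt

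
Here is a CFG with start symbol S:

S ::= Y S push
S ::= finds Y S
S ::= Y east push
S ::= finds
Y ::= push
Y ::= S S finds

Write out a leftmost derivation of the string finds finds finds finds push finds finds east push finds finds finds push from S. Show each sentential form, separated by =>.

S => Y S push => S S finds S push => Y east push S finds S push => S S finds east push S finds S push => Y S push S finds east push S finds S push => S S finds S push S finds east push S finds S push => finds S finds S push S finds east push S finds S push => finds finds finds S push S finds east push S finds S push => finds finds finds finds push S finds east push S finds S push => finds finds finds finds push finds finds east push S finds S push => finds finds finds finds push finds finds east push finds finds S push => finds finds finds finds push finds finds east push finds finds finds push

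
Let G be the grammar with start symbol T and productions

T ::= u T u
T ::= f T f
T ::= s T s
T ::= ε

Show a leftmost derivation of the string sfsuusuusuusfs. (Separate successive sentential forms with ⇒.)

T⇒sTs⇒sfTfs⇒sfsTsfs⇒sfsuTusfs⇒sfsuuTuusfs⇒sfsuusTsuusfs⇒sfsuusuTusuusfs⇒sfsuusuusuusfs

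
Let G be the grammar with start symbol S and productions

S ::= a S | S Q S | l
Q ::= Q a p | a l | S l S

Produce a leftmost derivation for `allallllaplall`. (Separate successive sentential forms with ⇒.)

S ⇒ aS ⇒ aSQS ⇒ aSQSQS ⇒ alQSQS ⇒ alQapSQS ⇒ alSlSapSQS ⇒ alSQSlSapSQS ⇒ allQSlSapSQS ⇒ allalSlSapSQS ⇒ allalllSapSQS ⇒ allallllapSQS ⇒ allallllaplQS ⇒ allallllaplalS ⇒ allallllaplall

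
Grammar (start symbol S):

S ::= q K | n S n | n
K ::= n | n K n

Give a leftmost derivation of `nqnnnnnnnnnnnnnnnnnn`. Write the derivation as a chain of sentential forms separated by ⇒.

S ⇒ nSn   [S ::= n S n]
nSn ⇒ nqKn   [S ::= q K]
nqKn ⇒ nqnKnn   [K ::= n K n]
nqnKnn ⇒ nqnnKnnn   [K ::= n K n]
nqnnKnnn ⇒ nqnnnKnnnn   [K ::= n K n]
nqnnnKnnnn ⇒ nqnnnnKnnnnn   [K ::= n K n]
nqnnnnKnnnnn ⇒ nqnnnnnKnnnnnn   [K ::= n K n]
nqnnnnnKnnnnnn ⇒ nqnnnnnnKnnnnnnn   [K ::= n K n]
nqnnnnnnKnnnnnnn ⇒ nqnnnnnnnKnnnnnnnn   [K ::= n K n]
nqnnnnnnnKnnnnnnnn ⇒ nqnnnnnnnnKnnnnnnnnn   [K ::= n K n]
nqnnnnnnnnKnnnnnnnnn ⇒ nqnnnnnnnnnnnnnnnnnn   [K ::= n]

S ⇒ nSn ⇒ nqKn ⇒ nqnKnn ⇒ nqnnKnnn ⇒ nqnnnKnnnn ⇒ nqnnnnKnnnnn ⇒ nqnnnnnKnnnnnn ⇒ nqnnnnnnKnnnnnnn ⇒ nqnnnnnnnKnnnnnnnn ⇒ nqnnnnnnnnKnnnnnnnnn ⇒ nqnnnnnnnnnnnnnnnnnn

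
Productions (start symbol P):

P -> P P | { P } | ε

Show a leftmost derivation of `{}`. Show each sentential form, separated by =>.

P=>PP=>PPP=>{P}PP=>{}PP=>{}P=>{}

P => PP   [P -> P P]
PP => PPP   [P -> P P]
PPP => {P}PP   [P -> { P }]
{P}PP => {}PP   [P -> ε]
{}PP => {}P   [P -> ε]
{}P => {}   [P -> ε]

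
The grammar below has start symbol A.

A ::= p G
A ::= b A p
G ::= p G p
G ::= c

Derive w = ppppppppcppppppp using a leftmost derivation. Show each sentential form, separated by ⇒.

A ⇒ pG ⇒ ppGp ⇒ pppGpp ⇒ ppppGppp ⇒ pppppGpppp ⇒ ppppppGppppp ⇒ pppppppGpppppp ⇒ ppppppppGppppppp ⇒ ppppppppcppppppp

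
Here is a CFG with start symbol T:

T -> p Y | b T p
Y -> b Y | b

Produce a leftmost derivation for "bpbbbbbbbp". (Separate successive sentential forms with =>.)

T=>bTp=>bpYp=>bpbYp=>bpbbYp=>bpbbbYp=>bpbbbbYp=>bpbbbbbYp=>bpbbbbbbYp=>bpbbbbbbbp

T => bTp   [T -> b T p]
bTp => bpYp   [T -> p Y]
bpYp => bpbYp   [Y -> b Y]
bpbYp => bpbbYp   [Y -> b Y]
bpbbYp => bpbbbYp   [Y -> b Y]
bpbbbYp => bpbbbbYp   [Y -> b Y]
bpbbbbYp => bpbbbbbYp   [Y -> b Y]
bpbbbbbYp => bpbbbbbbYp   [Y -> b Y]
bpbbbbbbYp => bpbbbbbbbp   [Y -> b]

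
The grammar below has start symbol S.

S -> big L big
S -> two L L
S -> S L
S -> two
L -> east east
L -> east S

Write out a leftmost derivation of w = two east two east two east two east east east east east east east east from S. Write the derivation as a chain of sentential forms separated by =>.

S => two L L => two east S L => two east S L L => two east S L L L => two east two L L L L L => two east two east S L L L L => two east two east two L L L L => two east two east two east S L L L => two east two east two east S L L L L => two east two east two east two L L L L => two east two east two east two east east L L L => two east two east two east two east east east east L L => two east two east two east two east east east east east east L => two east two east two east two east east east east east east east east

S => two L L   [S -> two L L]
two L L => two east S L   [L -> east S]
two east S L => two east S L L   [S -> S L]
two east S L L => two east S L L L   [S -> S L]
two east S L L L => two east two L L L L L   [S -> two L L]
two east two L L L L L => two east two east S L L L L   [L -> east S]
two east two east S L L L L => two east two east two L L L L   [S -> two]
two east two east two L L L L => two east two east two east S L L L   [L -> east S]
two east two east two east S L L L => two east two east two east S L L L L   [S -> S L]
two east two east two east S L L L L => two east two east two east two L L L L   [S -> two]
two east two east two east two L L L L => two east two east two east two east east L L L   [L -> east east]
two east two east two east two east east L L L => two east two east two east two east east east east L L   [L -> east east]
two east two east two east two east east east east L L => two east two east two east two east east east east east east L   [L -> east east]
two east two east two east two east east east east east east L => two east two east two east two east east east east east east east east   [L -> east east]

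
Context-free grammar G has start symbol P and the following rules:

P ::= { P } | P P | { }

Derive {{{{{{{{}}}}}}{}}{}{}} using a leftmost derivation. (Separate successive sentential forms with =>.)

P => {P}   [P ::= { P }]
{P} => {PP}   [P ::= P P]
{PP} => {PPP}   [P ::= P P]
{PPP} => {{P}PP}   [P ::= { P }]
{{P}PP} => {{PP}PP}   [P ::= P P]
{{PP}PP} => {{{P}P}PP}   [P ::= { P }]
{{{P}P}PP} => {{{{P}}P}PP}   [P ::= { P }]
{{{{P}}P}PP} => {{{{{P}}}P}PP}   [P ::= { P }]
{{{{{P}}}P}PP} => {{{{{{P}}}}P}PP}   [P ::= { P }]
{{{{{{P}}}}P}PP} => {{{{{{{P}}}}}P}PP}   [P ::= { P }]
{{{{{{{P}}}}}P}PP} => {{{{{{{{}}}}}}P}PP}   [P ::= { }]
{{{{{{{{}}}}}}P}PP} => {{{{{{{{}}}}}}{}}PP}   [P ::= { }]
{{{{{{{{}}}}}}{}}PP} => {{{{{{{{}}}}}}{}}{}P}   [P ::= { }]
{{{{{{{{}}}}}}{}}{}P} => {{{{{{{{}}}}}}{}}{}{}}   [P ::= { }]

P=>{P}=>{PP}=>{PPP}=>{{P}PP}=>{{PP}PP}=>{{{P}P}PP}=>{{{{P}}P}PP}=>{{{{{P}}}P}PP}=>{{{{{{P}}}}P}PP}=>{{{{{{{P}}}}}P}PP}=>{{{{{{{{}}}}}}P}PP}=>{{{{{{{{}}}}}}{}}PP}=>{{{{{{{{}}}}}}{}}{}P}=>{{{{{{{{}}}}}}{}}{}{}}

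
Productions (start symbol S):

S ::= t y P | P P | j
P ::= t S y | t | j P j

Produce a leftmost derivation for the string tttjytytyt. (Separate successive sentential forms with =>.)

S => PP => tSyP => tPPyP => ttSyPyP => ttPPyPyP => tttSyPyPyP => tttjyPyPyP => tttjytyPyP => tttjytytyP => tttjytytyt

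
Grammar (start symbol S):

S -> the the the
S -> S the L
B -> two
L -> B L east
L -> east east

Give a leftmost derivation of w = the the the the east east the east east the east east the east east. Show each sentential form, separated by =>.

S => S the L => S the L the L => S the L the L the L => S the L the L the L the L => the the the the L the L the L the L => the the the the east east the L the L the L => the the the the east east the east east the L the L => the the the the east east the east east the east east the L => the the the the east east the east east the east east the east east

S => S the L   [S -> S the L]
S the L => S the L the L   [S -> S the L]
S the L the L => S the L the L the L   [S -> S the L]
S the L the L the L => S the L the L the L the L   [S -> S the L]
S the L the L the L the L => the the the the L the L the L the L   [S -> the the the]
the the the the L the L the L the L => the the the the east east the L the L the L   [L -> east east]
the the the the east east the L the L the L => the the the the east east the east east the L the L   [L -> east east]
the the the the east east the east east the L the L => the the the the east east the east east the east east the L   [L -> east east]
the the the the east east the east east the east east the L => the the the the east east the east east the east east the east east   [L -> east east]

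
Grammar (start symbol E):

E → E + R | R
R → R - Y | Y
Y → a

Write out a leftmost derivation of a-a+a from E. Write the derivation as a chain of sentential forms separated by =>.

E=>E+R=>R+R=>R-Y+R=>Y-Y+R=>a-Y+R=>a-a+R=>a-a+Y=>a-a+a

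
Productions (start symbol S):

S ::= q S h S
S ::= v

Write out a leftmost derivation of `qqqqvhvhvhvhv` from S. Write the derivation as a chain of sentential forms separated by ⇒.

S ⇒ qShS   [S ::= q S h S]
qShS ⇒ qqShShS   [S ::= q S h S]
qqShShS ⇒ qqqShShShS   [S ::= q S h S]
qqqShShShS ⇒ qqqqShShShShS   [S ::= q S h S]
qqqqShShShShS ⇒ qqqqvhShShShS   [S ::= v]
qqqqvhShShShS ⇒ qqqqvhvhShShS   [S ::= v]
qqqqvhvhShShS ⇒ qqqqvhvhvhShS   [S ::= v]
qqqqvhvhvhShS ⇒ qqqqvhvhvhvhS   [S ::= v]
qqqqvhvhvhvhS ⇒ qqqqvhvhvhvhv   [S ::= v]

S ⇒ qShS ⇒ qqShShS ⇒ qqqShShShS ⇒ qqqqShShShShS ⇒ qqqqvhShShShS ⇒ qqqqvhvhShShS ⇒ qqqqvhvhvhShS ⇒ qqqqvhvhvhvhS ⇒ qqqqvhvhvhvhv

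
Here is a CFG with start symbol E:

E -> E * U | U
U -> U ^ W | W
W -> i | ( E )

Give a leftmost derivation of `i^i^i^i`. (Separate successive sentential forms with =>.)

E=>U=>U^W=>U^W^W=>U^W^W^W=>W^W^W^W=>i^W^W^W=>i^i^W^W=>i^i^i^W=>i^i^i^i

E => U   [E -> U]
U => U^W   [U -> U ^ W]
U^W => U^W^W   [U -> U ^ W]
U^W^W => U^W^W^W   [U -> U ^ W]
U^W^W^W => W^W^W^W   [U -> W]
W^W^W^W => i^W^W^W   [W -> i]
i^W^W^W => i^i^W^W   [W -> i]
i^i^W^W => i^i^i^W   [W -> i]
i^i^i^W => i^i^i^i   [W -> i]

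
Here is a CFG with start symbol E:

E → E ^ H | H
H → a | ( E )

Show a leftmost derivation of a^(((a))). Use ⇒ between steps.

E ⇒ E^H ⇒ H^H ⇒ a^H ⇒ a^(E) ⇒ a^(H) ⇒ a^((E)) ⇒ a^((H)) ⇒ a^(((E))) ⇒ a^(((H))) ⇒ a^(((a)))

E ⇒ E^H   [E → E ^ H]
E^H ⇒ H^H   [E → H]
H^H ⇒ a^H   [H → a]
a^H ⇒ a^(E)   [H → ( E )]
a^(E) ⇒ a^(H)   [E → H]
a^(H) ⇒ a^((E))   [H → ( E )]
a^((E)) ⇒ a^((H))   [E → H]
a^((H)) ⇒ a^(((E)))   [H → ( E )]
a^(((E))) ⇒ a^(((H)))   [E → H]
a^(((H))) ⇒ a^(((a)))   [H → a]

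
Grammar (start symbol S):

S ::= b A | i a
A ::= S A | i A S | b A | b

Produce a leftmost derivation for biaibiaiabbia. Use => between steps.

S => bA   [S ::= b A]
bA => bSA   [A ::= S A]
bSA => biaA   [S ::= i a]
biaA => biaiAS   [A ::= i A S]
biaiAS => biaibAS   [A ::= b A]
biaibAS => biaibSAS   [A ::= S A]
biaibSAS => biaibiaAS   [S ::= i a]
biaibiaAS => biaibiaSAS   [A ::= S A]
biaibiaSAS => biaibiaiaAS   [S ::= i a]
biaibiaiaAS => biaibiaiabAS   [A ::= b A]
biaibiaiabAS => biaibiaiabbS   [A ::= b]
biaibiaiabbS => biaibiaiabbia   [S ::= i a]

S => bA => bSA => biaA => biaiAS => biaibAS => biaibSAS => biaibiaAS => biaibiaSAS => biaibiaiaAS => biaibiaiabAS => biaibiaiabbS => biaibiaiabbia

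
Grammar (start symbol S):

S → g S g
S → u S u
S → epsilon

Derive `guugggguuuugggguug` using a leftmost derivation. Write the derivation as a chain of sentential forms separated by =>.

S => gSg => guSug => guuSuug => guugSguug => guuggSgguug => guugggSggguug => guuggggSgggguug => guugggguSugggguug => guugggguuSuugggguug => guugggguuuugggguug

S => gSg   [S → g S g]
gSg => guSug   [S → u S u]
guSug => guuSuug   [S → u S u]
guuSuug => guugSguug   [S → g S g]
guugSguug => guuggSgguug   [S → g S g]
guuggSgguug => guugggSggguug   [S → g S g]
guugggSggguug => guuggggSgggguug   [S → g S g]
guuggggSgggguug => guugggguSugggguug   [S → u S u]
guugggguSugggguug => guugggguuSuugggguug   [S → u S u]
guugggguuSuugggguug => guugggguuuugggguug   [S → epsilon]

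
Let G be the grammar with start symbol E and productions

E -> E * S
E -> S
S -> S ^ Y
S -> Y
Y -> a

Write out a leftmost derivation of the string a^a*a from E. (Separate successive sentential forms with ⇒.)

E ⇒ E*S ⇒ S*S ⇒ S^Y*S ⇒ Y^Y*S ⇒ a^Y*S ⇒ a^a*S ⇒ a^a*Y ⇒ a^a*a

E ⇒ E*S   [E -> E * S]
E*S ⇒ S*S   [E -> S]
S*S ⇒ S^Y*S   [S -> S ^ Y]
S^Y*S ⇒ Y^Y*S   [S -> Y]
Y^Y*S ⇒ a^Y*S   [Y -> a]
a^Y*S ⇒ a^a*S   [Y -> a]
a^a*S ⇒ a^a*Y   [S -> Y]
a^a*Y ⇒ a^a*a   [Y -> a]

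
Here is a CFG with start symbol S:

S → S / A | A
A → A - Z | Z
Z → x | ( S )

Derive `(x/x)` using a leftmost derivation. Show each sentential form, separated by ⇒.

S⇒A⇒Z⇒(S)⇒(S/A)⇒(A/A)⇒(Z/A)⇒(x/A)⇒(x/Z)⇒(x/x)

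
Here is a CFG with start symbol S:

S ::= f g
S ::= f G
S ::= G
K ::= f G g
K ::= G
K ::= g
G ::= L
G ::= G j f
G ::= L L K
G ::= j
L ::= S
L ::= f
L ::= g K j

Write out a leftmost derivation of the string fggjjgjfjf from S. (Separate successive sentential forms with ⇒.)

S ⇒ G ⇒ Gjf ⇒ Gjfjf ⇒ LLKjfjf ⇒ SLKjfjf ⇒ fgLKjfjf ⇒ fggKjKjfjf ⇒ fggGjKjfjf ⇒ fggjjKjfjf ⇒ fggjjgjfjf

S ⇒ G   [S ::= G]
G ⇒ Gjf   [G ::= G j f]
Gjf ⇒ Gjfjf   [G ::= G j f]
Gjfjf ⇒ LLKjfjf   [G ::= L L K]
LLKjfjf ⇒ SLKjfjf   [L ::= S]
SLKjfjf ⇒ fgLKjfjf   [S ::= f g]
fgLKjfjf ⇒ fggKjKjfjf   [L ::= g K j]
fggKjKjfjf ⇒ fggGjKjfjf   [K ::= G]
fggGjKjfjf ⇒ fggjjKjfjf   [G ::= j]
fggjjKjfjf ⇒ fggjjgjfjf   [K ::= g]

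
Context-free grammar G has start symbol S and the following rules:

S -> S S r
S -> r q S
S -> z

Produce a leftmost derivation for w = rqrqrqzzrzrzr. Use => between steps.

S=>rqS=>rqrqS=>rqrqrqS=>rqrqrqSSr=>rqrqrqSSrSr=>rqrqrqSSrSrSr=>rqrqrqzSrSrSr=>rqrqrqzzrSrSr=>rqrqrqzzrzrSr=>rqrqrqzzrzrzr

S => rqS   [S -> r q S]
rqS => rqrqS   [S -> r q S]
rqrqS => rqrqrqS   [S -> r q S]
rqrqrqS => rqrqrqSSr   [S -> S S r]
rqrqrqSSr => rqrqrqSSrSr   [S -> S S r]
rqrqrqSSrSr => rqrqrqSSrSrSr   [S -> S S r]
rqrqrqSSrSrSr => rqrqrqzSrSrSr   [S -> z]
rqrqrqzSrSrSr => rqrqrqzzrSrSr   [S -> z]
rqrqrqzzrSrSr => rqrqrqzzrzrSr   [S -> z]
rqrqrqzzrzrSr => rqrqrqzzrzrzr   [S -> z]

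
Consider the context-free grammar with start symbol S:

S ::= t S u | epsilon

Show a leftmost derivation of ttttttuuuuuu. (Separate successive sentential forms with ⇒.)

S ⇒ tSu ⇒ ttSuu ⇒ tttSuuu ⇒ ttttSuuuu ⇒ tttttSuuuuu ⇒ ttttttSuuuuuu ⇒ ttttttuuuuuu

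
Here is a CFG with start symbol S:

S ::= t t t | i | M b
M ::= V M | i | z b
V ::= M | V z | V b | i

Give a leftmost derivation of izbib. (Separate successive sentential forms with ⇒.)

S⇒Mb⇒VMb⇒iMb⇒iVMb⇒iMMb⇒izbMb⇒izbib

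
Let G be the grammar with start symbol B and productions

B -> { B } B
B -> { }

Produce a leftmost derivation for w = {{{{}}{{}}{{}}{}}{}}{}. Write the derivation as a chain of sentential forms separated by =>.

B => {B}B   [B -> { B } B]
{B}B => {{B}B}B   [B -> { B } B]
{{B}B}B => {{{B}B}B}B   [B -> { B } B]
{{{B}B}B}B => {{{{}}B}B}B   [B -> { }]
{{{{}}B}B}B => {{{{}}{B}B}B}B   [B -> { B } B]
{{{{}}{B}B}B}B => {{{{}}{{}}B}B}B   [B -> { }]
{{{{}}{{}}B}B}B => {{{{}}{{}}{B}B}B}B   [B -> { B } B]
{{{{}}{{}}{B}B}B}B => {{{{}}{{}}{{}}B}B}B   [B -> { }]
{{{{}}{{}}{{}}B}B}B => {{{{}}{{}}{{}}{}}B}B   [B -> { }]
{{{{}}{{}}{{}}{}}B}B => {{{{}}{{}}{{}}{}}{}}B   [B -> { }]
{{{{}}{{}}{{}}{}}{}}B => {{{{}}{{}}{{}}{}}{}}{}   [B -> { }]

B => {B}B => {{B}B}B => {{{B}B}B}B => {{{{}}B}B}B => {{{{}}{B}B}B}B => {{{{}}{{}}B}B}B => {{{{}}{{}}{B}B}B}B => {{{{}}{{}}{{}}B}B}B => {{{{}}{{}}{{}}{}}B}B => {{{{}}{{}}{{}}{}}{}}B => {{{{}}{{}}{{}}{}}{}}{}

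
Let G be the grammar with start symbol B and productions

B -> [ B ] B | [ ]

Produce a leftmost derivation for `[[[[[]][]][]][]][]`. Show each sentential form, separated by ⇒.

B ⇒ [B]B   [B -> [ B ] B]
[B]B ⇒ [[B]B]B   [B -> [ B ] B]
[[B]B]B ⇒ [[[B]B]B]B   [B -> [ B ] B]
[[[B]B]B]B ⇒ [[[[B]B]B]B]B   [B -> [ B ] B]
[[[[B]B]B]B]B ⇒ [[[[[]]B]B]B]B   [B -> [ ]]
[[[[[]]B]B]B]B ⇒ [[[[[]][]]B]B]B   [B -> [ ]]
[[[[[]][]]B]B]B ⇒ [[[[[]][]][]]B]B   [B -> [ ]]
[[[[[]][]][]]B]B ⇒ [[[[[]][]][]][]]B   [B -> [ ]]
[[[[[]][]][]][]]B ⇒ [[[[[]][]][]][]][]   [B -> [ ]]

B⇒[B]B⇒[[B]B]B⇒[[[B]B]B]B⇒[[[[B]B]B]B]B⇒[[[[[]]B]B]B]B⇒[[[[[]][]]B]B]B⇒[[[[[]][]][]]B]B⇒[[[[[]][]][]][]]B⇒[[[[[]][]][]][]][]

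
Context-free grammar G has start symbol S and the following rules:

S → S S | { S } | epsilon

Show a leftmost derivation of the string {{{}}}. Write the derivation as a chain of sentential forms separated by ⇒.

S ⇒ SS ⇒ {S}S ⇒ {SS}S ⇒ {SSS}S ⇒ {{S}SS}S ⇒ {{SS}SS}S ⇒ {{{S}S}SS}S ⇒ {{{}S}SS}S ⇒ {{{}}SS}S ⇒ {{{}}S}S ⇒ {{{}}}S ⇒ {{{}}}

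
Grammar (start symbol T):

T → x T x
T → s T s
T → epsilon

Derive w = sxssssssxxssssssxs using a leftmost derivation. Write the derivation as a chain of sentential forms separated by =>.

T => sTs => sxTxs => sxsTsxs => sxssTssxs => sxsssTsssxs => sxssssTssssxs => sxsssssTsssssxs => sxssssssTssssssxs => sxssssssxTxssssssxs => sxssssssxxssssssxs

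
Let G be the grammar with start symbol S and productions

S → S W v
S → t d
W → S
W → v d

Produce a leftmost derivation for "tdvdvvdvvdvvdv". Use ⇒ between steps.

S ⇒ SWv   [S → S W v]
SWv ⇒ SWvWv   [S → S W v]
SWvWv ⇒ SWvWvWv   [S → S W v]
SWvWvWv ⇒ SWvWvWvWv   [S → S W v]
SWvWvWvWv ⇒ tdWvWvWvWv   [S → t d]
tdWvWvWvWv ⇒ tdvdvWvWvWv   [W → v d]
tdvdvWvWvWv ⇒ tdvdvvdvWvWv   [W → v d]
tdvdvvdvWvWv ⇒ tdvdvvdvvdvWv   [W → v d]
tdvdvvdvvdvWv ⇒ tdvdvvdvvdvvdv   [W → v d]

S ⇒ SWv ⇒ SWvWv ⇒ SWvWvWv ⇒ SWvWvWvWv ⇒ tdWvWvWvWv ⇒ tdvdvWvWvWv ⇒ tdvdvvdvWvWv ⇒ tdvdvvdvvdvWv ⇒ tdvdvvdvvdvvdv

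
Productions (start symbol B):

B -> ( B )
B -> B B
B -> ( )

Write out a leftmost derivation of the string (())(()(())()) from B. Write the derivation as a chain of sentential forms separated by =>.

B => BB   [B -> B B]
BB => (B)B   [B -> ( B )]
(B)B => (())B   [B -> ( )]
(())B => (())(B)   [B -> ( B )]
(())(B) => (())(BB)   [B -> B B]
(())(BB) => (())(BBB)   [B -> B B]
(())(BBB) => (())(()BB)   [B -> ( )]
(())(()BB) => (())(()(B)B)   [B -> ( B )]
(())(()(B)B) => (())(()(())B)   [B -> ( )]
(())(()(())B) => (())(()(())())   [B -> ( )]

B => BB => (B)B => (())B => (())(B) => (())(BB) => (())(BBB) => (())(()BB) => (())(()(B)B) => (())(()(())B) => (())(()(())())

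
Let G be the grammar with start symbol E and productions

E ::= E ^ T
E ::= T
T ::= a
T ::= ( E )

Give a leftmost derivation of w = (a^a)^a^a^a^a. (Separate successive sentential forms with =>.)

E => E^T => E^T^T => E^T^T^T => E^T^T^T^T => T^T^T^T^T => (E)^T^T^T^T => (E^T)^T^T^T^T => (T^T)^T^T^T^T => (a^T)^T^T^T^T => (a^a)^T^T^T^T => (a^a)^a^T^T^T => (a^a)^a^a^T^T => (a^a)^a^a^a^T => (a^a)^a^a^a^a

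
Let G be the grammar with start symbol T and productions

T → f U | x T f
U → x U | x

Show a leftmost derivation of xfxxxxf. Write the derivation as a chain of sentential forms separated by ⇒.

T⇒xTf⇒xfUf⇒xfxUf⇒xfxxUf⇒xfxxxUf⇒xfxxxxf

T ⇒ xTf   [T → x T f]
xTf ⇒ xfUf   [T → f U]
xfUf ⇒ xfxUf   [U → x U]
xfxUf ⇒ xfxxUf   [U → x U]
xfxxUf ⇒ xfxxxUf   [U → x U]
xfxxxUf ⇒ xfxxxxf   [U → x]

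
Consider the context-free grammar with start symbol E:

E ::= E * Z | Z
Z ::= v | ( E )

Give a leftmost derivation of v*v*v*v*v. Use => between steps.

E => E*Z => E*Z*Z => E*Z*Z*Z => E*Z*Z*Z*Z => Z*Z*Z*Z*Z => v*Z*Z*Z*Z => v*v*Z*Z*Z => v*v*v*Z*Z => v*v*v*v*Z => v*v*v*v*v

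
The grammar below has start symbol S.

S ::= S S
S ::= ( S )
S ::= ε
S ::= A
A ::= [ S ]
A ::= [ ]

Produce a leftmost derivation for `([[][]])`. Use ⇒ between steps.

S ⇒ SS   [S ::= S S]
SS ⇒ (S)S   [S ::= ( S )]
(S)S ⇒ (A)S   [S ::= A]
(A)S ⇒ ([S])S   [A ::= [ S ]]
([S])S ⇒ ([SS])S   [S ::= S S]
([SS])S ⇒ ([AS])S   [S ::= A]
([AS])S ⇒ ([[]S])S   [A ::= [ ]]
([[]S])S ⇒ ([[]SS])S   [S ::= S S]
([[]SS])S ⇒ ([[]AS])S   [S ::= A]
([[]AS])S ⇒ ([[][]S])S   [A ::= [ ]]
([[][]S])S ⇒ ([[][]])S   [S ::= ε]
([[][]])S ⇒ ([[][]])   [S ::= ε]

S⇒SS⇒(S)S⇒(A)S⇒([S])S⇒([SS])S⇒([AS])S⇒([[]S])S⇒([[]SS])S⇒([[]AS])S⇒([[][]S])S⇒([[][]])S⇒([[][]])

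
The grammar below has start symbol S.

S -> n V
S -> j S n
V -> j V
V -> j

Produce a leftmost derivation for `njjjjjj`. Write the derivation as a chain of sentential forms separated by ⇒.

S ⇒ nV ⇒ njV ⇒ njjV ⇒ njjjV ⇒ njjjjV ⇒ njjjjjV ⇒ njjjjjj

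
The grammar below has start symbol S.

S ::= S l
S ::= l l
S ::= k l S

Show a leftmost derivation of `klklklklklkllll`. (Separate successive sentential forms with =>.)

S => klS   [S ::= k l S]
klS => klklS   [S ::= k l S]
klklS => klklklS   [S ::= k l S]
klklklS => klklklklS   [S ::= k l S]
klklklklS => klklklklklS   [S ::= k l S]
klklklklklS => klklklklklklS   [S ::= k l S]
klklklklklklS => klklklklklklSl   [S ::= S l]
klklklklklklSl => klklklklklkllll   [S ::= l l]

S => klS => klklS => klklklS => klklklklS => klklklklklS => klklklklklklS => klklklklklklSl => klklklklklkllll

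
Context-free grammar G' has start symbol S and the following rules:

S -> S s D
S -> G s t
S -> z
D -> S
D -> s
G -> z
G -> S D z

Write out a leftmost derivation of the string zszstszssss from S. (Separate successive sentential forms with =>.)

S=>SsD=>SsDsD=>SsDsDsD=>zsDsDsD=>zsSsDsD=>zsSsDsDsD=>zsGstsDsDsD=>zszstsDsDsD=>zszstsSsDsD=>zszstszsDsD=>zszstszsssD=>zszstszssss

S => SsD   [S -> S s D]
SsD => SsDsD   [S -> S s D]
SsDsD => SsDsDsD   [S -> S s D]
SsDsDsD => zsDsDsD   [S -> z]
zsDsDsD => zsSsDsD   [D -> S]
zsSsDsD => zsSsDsDsD   [S -> S s D]
zsSsDsDsD => zsGstsDsDsD   [S -> G s t]
zsGstsDsDsD => zszstsDsDsD   [G -> z]
zszstsDsDsD => zszstsSsDsD   [D -> S]
zszstsSsDsD => zszstszsDsD   [S -> z]
zszstszsDsD => zszstszsssD   [D -> s]
zszstszsssD => zszstszssss   [D -> s]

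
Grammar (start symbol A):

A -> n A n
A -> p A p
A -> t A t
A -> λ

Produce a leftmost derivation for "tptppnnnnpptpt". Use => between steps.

A => tAt => tpApt => tptAtpt => tptpAptpt => tptppApptpt => tptppnAnpptpt => tptppnnAnnpptpt => tptppnnnnpptpt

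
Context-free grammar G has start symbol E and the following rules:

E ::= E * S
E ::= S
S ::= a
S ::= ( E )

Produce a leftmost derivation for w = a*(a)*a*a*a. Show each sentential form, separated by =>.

E => E*S   [E ::= E * S]
E*S => E*S*S   [E ::= E * S]
E*S*S => E*S*S*S   [E ::= E * S]
E*S*S*S => E*S*S*S*S   [E ::= E * S]
E*S*S*S*S => S*S*S*S*S   [E ::= S]
S*S*S*S*S => a*S*S*S*S   [S ::= a]
a*S*S*S*S => a*(E)*S*S*S   [S ::= ( E )]
a*(E)*S*S*S => a*(S)*S*S*S   [E ::= S]
a*(S)*S*S*S => a*(a)*S*S*S   [S ::= a]
a*(a)*S*S*S => a*(a)*a*S*S   [S ::= a]
a*(a)*a*S*S => a*(a)*a*a*S   [S ::= a]
a*(a)*a*a*S => a*(a)*a*a*a   [S ::= a]

E => E*S => E*S*S => E*S*S*S => E*S*S*S*S => S*S*S*S*S => a*S*S*S*S => a*(E)*S*S*S => a*(S)*S*S*S => a*(a)*S*S*S => a*(a)*a*S*S => a*(a)*a*a*S => a*(a)*a*a*a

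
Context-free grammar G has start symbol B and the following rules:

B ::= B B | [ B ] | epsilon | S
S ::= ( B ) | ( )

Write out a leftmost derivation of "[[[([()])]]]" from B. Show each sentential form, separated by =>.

B => [B] => [[B]] => [[[B]]] => [[[S]]] => [[[(B)]]] => [[[([B])]]] => [[[([S])]]] => [[[([(B)])]]] => [[[([()])]]]

B => [B]   [B ::= [ B ]]
[B] => [[B]]   [B ::= [ B ]]
[[B]] => [[[B]]]   [B ::= [ B ]]
[[[B]]] => [[[S]]]   [B ::= S]
[[[S]]] => [[[(B)]]]   [S ::= ( B )]
[[[(B)]]] => [[[([B])]]]   [B ::= [ B ]]
[[[([B])]]] => [[[([S])]]]   [B ::= S]
[[[([S])]]] => [[[([(B)])]]]   [S ::= ( B )]
[[[([(B)])]]] => [[[([()])]]]   [B ::= epsilon]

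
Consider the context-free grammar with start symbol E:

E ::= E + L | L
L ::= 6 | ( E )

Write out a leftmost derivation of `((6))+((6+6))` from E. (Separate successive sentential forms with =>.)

E => E+L   [E ::= E + L]
E+L => L+L   [E ::= L]
L+L => (E)+L   [L ::= ( E )]
(E)+L => (L)+L   [E ::= L]
(L)+L => ((E))+L   [L ::= ( E )]
((E))+L => ((L))+L   [E ::= L]
((L))+L => ((6))+L   [L ::= 6]
((6))+L => ((6))+(E)   [L ::= ( E )]
((6))+(E) => ((6))+(L)   [E ::= L]
((6))+(L) => ((6))+((E))   [L ::= ( E )]
((6))+((E)) => ((6))+((E+L))   [E ::= E + L]
((6))+((E+L)) => ((6))+((L+L))   [E ::= L]
((6))+((L+L)) => ((6))+((6+L))   [L ::= 6]
((6))+((6+L)) => ((6))+((6+6))   [L ::= 6]

E => E+L => L+L => (E)+L => (L)+L => ((E))+L => ((L))+L => ((6))+L => ((6))+(E) => ((6))+(L) => ((6))+((E)) => ((6))+((E+L)) => ((6))+((L+L)) => ((6))+((6+L)) => ((6))+((6+6))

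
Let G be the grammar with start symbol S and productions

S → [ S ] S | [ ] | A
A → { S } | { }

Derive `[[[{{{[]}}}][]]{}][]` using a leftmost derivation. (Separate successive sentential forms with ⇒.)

S⇒[S]S⇒[[S]S]S⇒[[[S]S]S]S⇒[[[A]S]S]S⇒[[[{S}]S]S]S⇒[[[{A}]S]S]S⇒[[[{{S}}]S]S]S⇒[[[{{A}}]S]S]S⇒[[[{{{S}}}]S]S]S⇒[[[{{{[]}}}]S]S]S⇒[[[{{{[]}}}][]]S]S⇒[[[{{{[]}}}][]]A]S⇒[[[{{{[]}}}][]]{}]S⇒[[[{{{[]}}}][]]{}][]

S ⇒ [S]S   [S → [ S ] S]
[S]S ⇒ [[S]S]S   [S → [ S ] S]
[[S]S]S ⇒ [[[S]S]S]S   [S → [ S ] S]
[[[S]S]S]S ⇒ [[[A]S]S]S   [S → A]
[[[A]S]S]S ⇒ [[[{S}]S]S]S   [A → { S }]
[[[{S}]S]S]S ⇒ [[[{A}]S]S]S   [S → A]
[[[{A}]S]S]S ⇒ [[[{{S}}]S]S]S   [A → { S }]
[[[{{S}}]S]S]S ⇒ [[[{{A}}]S]S]S   [S → A]
[[[{{A}}]S]S]S ⇒ [[[{{{S}}}]S]S]S   [A → { S }]
[[[{{{S}}}]S]S]S ⇒ [[[{{{[]}}}]S]S]S   [S → [ ]]
[[[{{{[]}}}]S]S]S ⇒ [[[{{{[]}}}][]]S]S   [S → [ ]]
[[[{{{[]}}}][]]S]S ⇒ [[[{{{[]}}}][]]A]S   [S → A]
[[[{{{[]}}}][]]A]S ⇒ [[[{{{[]}}}][]]{}]S   [A → { }]
[[[{{{[]}}}][]]{}]S ⇒ [[[{{{[]}}}][]]{}][]   [S → [ ]]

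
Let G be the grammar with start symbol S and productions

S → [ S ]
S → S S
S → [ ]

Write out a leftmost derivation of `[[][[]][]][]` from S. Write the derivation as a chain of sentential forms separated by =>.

S => SS => [S]S => [SS]S => [SSS]S => [[]SS]S => [[][S]S]S => [[][[]]S]S => [[][[]][]]S => [[][[]][]][]

S => SS   [S → S S]
SS => [S]S   [S → [ S ]]
[S]S => [SS]S   [S → S S]
[SS]S => [SSS]S   [S → S S]
[SSS]S => [[]SS]S   [S → [ ]]
[[]SS]S => [[][S]S]S   [S → [ S ]]
[[][S]S]S => [[][[]]S]S   [S → [ ]]
[[][[]]S]S => [[][[]][]]S   [S → [ ]]
[[][[]][]]S => [[][[]][]][]   [S → [ ]]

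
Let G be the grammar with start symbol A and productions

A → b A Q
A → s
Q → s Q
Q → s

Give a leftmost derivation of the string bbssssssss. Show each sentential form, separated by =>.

A=>bAQ=>bbAQQ=>bbsQQ=>bbssQQ=>bbsssQQ=>bbssssQQ=>bbsssssQQ=>bbssssssQ=>bbsssssssQ=>bbssssssss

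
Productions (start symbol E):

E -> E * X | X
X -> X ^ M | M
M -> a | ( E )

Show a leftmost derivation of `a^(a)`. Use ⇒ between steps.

E ⇒ X ⇒ X^M ⇒ M^M ⇒ a^M ⇒ a^(E) ⇒ a^(X) ⇒ a^(M) ⇒ a^(a)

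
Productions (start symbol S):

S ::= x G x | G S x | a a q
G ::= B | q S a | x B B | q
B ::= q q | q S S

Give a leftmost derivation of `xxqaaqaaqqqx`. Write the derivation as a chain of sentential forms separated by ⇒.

S ⇒ xGx ⇒ xxBBx ⇒ xxqSSBx ⇒ xxqaaqSBx ⇒ xxqaaqaaqBx ⇒ xxqaaqaaqqqx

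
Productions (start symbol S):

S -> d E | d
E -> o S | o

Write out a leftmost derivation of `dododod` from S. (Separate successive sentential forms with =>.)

S => dE   [S -> d E]
dE => doS   [E -> o S]
doS => dodE   [S -> d E]
dodE => dodoS   [E -> o S]
dodoS => dododE   [S -> d E]
dododE => dododoS   [E -> o S]
dododoS => dododod   [S -> d]

S => dE => doS => dodE => dodoS => dododE => dododoS => dododod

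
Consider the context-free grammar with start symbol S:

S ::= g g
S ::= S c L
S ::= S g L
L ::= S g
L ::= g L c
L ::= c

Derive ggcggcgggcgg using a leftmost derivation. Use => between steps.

S=>ScL=>ggcL=>ggcSg=>ggcScLg=>ggcggcLg=>ggcggcSgg=>ggcggcSgLgg=>ggcggcgggLgg=>ggcggcgggcgg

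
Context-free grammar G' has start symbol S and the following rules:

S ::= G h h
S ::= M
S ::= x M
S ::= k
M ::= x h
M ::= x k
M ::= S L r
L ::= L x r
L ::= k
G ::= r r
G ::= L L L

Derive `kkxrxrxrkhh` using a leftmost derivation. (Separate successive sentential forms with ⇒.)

S ⇒ Ghh   [S ::= G h h]
Ghh ⇒ LLLhh   [G ::= L L L]
LLLhh ⇒ kLLhh   [L ::= k]
kLLhh ⇒ kLxrLhh   [L ::= L x r]
kLxrLhh ⇒ kLxrxrLhh   [L ::= L x r]
kLxrxrLhh ⇒ kLxrxrxrLhh   [L ::= L x r]
kLxrxrxrLhh ⇒ kkxrxrxrLhh   [L ::= k]
kkxrxrxrLhh ⇒ kkxrxrxrkhh   [L ::= k]

S ⇒ Ghh ⇒ LLLhh ⇒ kLLhh ⇒ kLxrLhh ⇒ kLxrxrLhh ⇒ kLxrxrxrLhh ⇒ kkxrxrxrLhh ⇒ kkxrxrxrkhh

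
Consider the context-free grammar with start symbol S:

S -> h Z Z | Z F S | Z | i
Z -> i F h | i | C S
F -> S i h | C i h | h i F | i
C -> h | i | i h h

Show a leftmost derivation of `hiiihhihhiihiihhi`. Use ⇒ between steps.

S⇒hZZ⇒hiFhZ⇒hiSihhZ⇒hiZFSihhZ⇒hiiFhFSihhZ⇒hiiCihhFSihhZ⇒hiiihhihhFSihhZ⇒hiiihhihhSihSihhZ⇒hiiihhihhZihSihhZ⇒hiiihhihhiihSihhZ⇒hiiihhihhiihiihhZ⇒hiiihhihhiihiihhi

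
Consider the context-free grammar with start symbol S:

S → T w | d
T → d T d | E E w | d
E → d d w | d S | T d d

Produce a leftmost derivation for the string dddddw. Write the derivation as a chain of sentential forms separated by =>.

S => Tw   [S → T w]
Tw => dTdw   [T → d T d]
dTdw => ddTddw   [T → d T d]
ddTddw => dddddw   [T → d]

S => Tw => dTdw => ddTddw => dddddw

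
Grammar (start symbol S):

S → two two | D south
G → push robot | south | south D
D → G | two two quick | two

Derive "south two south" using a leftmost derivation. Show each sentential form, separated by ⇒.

S ⇒ D south   [S → D south]
D south ⇒ G south   [D → G]
G south ⇒ south D south   [G → south D]
south D south ⇒ south two south   [D → two]

S ⇒ D south ⇒ G south ⇒ south D south ⇒ south two south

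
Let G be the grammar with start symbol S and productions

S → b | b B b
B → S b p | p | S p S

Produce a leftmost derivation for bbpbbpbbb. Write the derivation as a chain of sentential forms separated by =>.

S => bBb   [S → b B b]
bBb => bSpSb   [B → S p S]
bSpSb => bbpSb   [S → b]
bbpSb => bbpbBbb   [S → b B b]
bbpbBbb => bbpbSpSbb   [B → S p S]
bbpbSpSbb => bbpbbpSbb   [S → b]
bbpbbpSbb => bbpbbpbbb   [S → b]

S => bBb => bSpSb => bbpSb => bbpbBbb => bbpbSpSbb => bbpbbpSbb => bbpbbpbbb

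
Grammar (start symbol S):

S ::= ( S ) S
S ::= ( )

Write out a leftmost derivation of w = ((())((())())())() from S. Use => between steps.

S => (S)S => ((S)S)S => ((())S)S => ((())(S)S)S => ((())((S)S)S)S => ((())((())S)S)S => ((())((())())S)S => ((())((())())())S => ((())((())())())()

S => (S)S   [S ::= ( S ) S]
(S)S => ((S)S)S   [S ::= ( S ) S]
((S)S)S => ((())S)S   [S ::= ( )]
((())S)S => ((())(S)S)S   [S ::= ( S ) S]
((())(S)S)S => ((())((S)S)S)S   [S ::= ( S ) S]
((())((S)S)S)S => ((())((())S)S)S   [S ::= ( )]
((())((())S)S)S => ((())((())())S)S   [S ::= ( )]
((())((())())S)S => ((())((())())())S   [S ::= ( )]
((())((())())())S => ((())((())())())()   [S ::= ( )]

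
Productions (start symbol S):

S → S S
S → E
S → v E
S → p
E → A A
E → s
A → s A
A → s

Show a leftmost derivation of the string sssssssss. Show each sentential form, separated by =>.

S => E => AA => sAA => ssAA => sssAA => ssssAA => sssssA => ssssssA => sssssssA => ssssssssA => sssssssss

S => E   [S → E]
E => AA   [E → A A]
AA => sAA   [A → s A]
sAA => ssAA   [A → s A]
ssAA => sssAA   [A → s A]
sssAA => ssssAA   [A → s A]
ssssAA => sssssA   [A → s]
sssssA => ssssssA   [A → s A]
ssssssA => sssssssA   [A → s A]
sssssssA => ssssssssA   [A → s A]
ssssssssA => sssssssss   [A → s]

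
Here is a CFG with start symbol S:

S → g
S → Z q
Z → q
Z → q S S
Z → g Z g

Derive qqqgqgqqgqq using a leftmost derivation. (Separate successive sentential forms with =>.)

S => Zq => qSSq => qZqSq => qqqSq => qqqZqq => qqqgZgqq => qqqgqSSgqq => qqqgqgSgqq => qqqgqgZqgqq => qqqgqgqqgqq

S => Zq   [S → Z q]
Zq => qSSq   [Z → q S S]
qSSq => qZqSq   [S → Z q]
qZqSq => qqqSq   [Z → q]
qqqSq => qqqZqq   [S → Z q]
qqqZqq => qqqgZgqq   [Z → g Z g]
qqqgZgqq => qqqgqSSgqq   [Z → q S S]
qqqgqSSgqq => qqqgqgSgqq   [S → g]
qqqgqgSgqq => qqqgqgZqgqq   [S → Z q]
qqqgqgZqgqq => qqqgqgqqgqq   [Z → q]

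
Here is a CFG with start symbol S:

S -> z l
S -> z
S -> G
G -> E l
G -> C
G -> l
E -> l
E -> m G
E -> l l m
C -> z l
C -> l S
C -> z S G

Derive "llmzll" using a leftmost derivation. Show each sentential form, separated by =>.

S=>G=>C=>lS=>lG=>lC=>llS=>llG=>llEl=>llmGl=>llmCl=>llmzll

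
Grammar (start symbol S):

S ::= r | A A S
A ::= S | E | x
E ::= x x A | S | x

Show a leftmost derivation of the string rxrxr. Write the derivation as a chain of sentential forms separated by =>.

S => AAS => SAS => AASAS => EASAS => SASAS => rASAS => rxSAS => rxrAS => rxrxS => rxrxr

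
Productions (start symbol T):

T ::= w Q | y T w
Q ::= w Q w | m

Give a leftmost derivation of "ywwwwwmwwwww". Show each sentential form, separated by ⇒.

T⇒yTw⇒ywQw⇒ywwQww⇒ywwwQwww⇒ywwwwQwwww⇒ywwwwwQwwwww⇒ywwwwwmwwwww

T ⇒ yTw   [T ::= y T w]
yTw ⇒ ywQw   [T ::= w Q]
ywQw ⇒ ywwQww   [Q ::= w Q w]
ywwQww ⇒ ywwwQwww   [Q ::= w Q w]
ywwwQwww ⇒ ywwwwQwwww   [Q ::= w Q w]
ywwwwQwwww ⇒ ywwwwwQwwwww   [Q ::= w Q w]
ywwwwwQwwwww ⇒ ywwwwwmwwwww   [Q ::= m]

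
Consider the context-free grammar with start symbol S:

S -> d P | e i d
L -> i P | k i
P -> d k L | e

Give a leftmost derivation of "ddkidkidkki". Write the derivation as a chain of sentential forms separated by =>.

S => dP => ddkL => ddkiP => ddkidkL => ddkidkiP => ddkidkidkL => ddkidkidkki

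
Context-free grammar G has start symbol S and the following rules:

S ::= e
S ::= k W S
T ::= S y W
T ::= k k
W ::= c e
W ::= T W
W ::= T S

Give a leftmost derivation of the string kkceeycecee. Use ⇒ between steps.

S ⇒ kWS ⇒ kTWS ⇒ kSyWWS ⇒ kkWSyWWS ⇒ kkceSyWWS ⇒ kkceeyWWS ⇒ kkceeyceWS ⇒ kkceeyceceS ⇒ kkceeycecee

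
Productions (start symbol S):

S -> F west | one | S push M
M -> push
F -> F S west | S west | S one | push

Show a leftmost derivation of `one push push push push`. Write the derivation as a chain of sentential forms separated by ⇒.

S ⇒ S push M   [S -> S push M]
S push M ⇒ S push M push M   [S -> S push M]
S push M push M ⇒ one push M push M   [S -> one]
one push M push M ⇒ one push push push M   [M -> push]
one push push push M ⇒ one push push push push   [M -> push]

S ⇒ S push M ⇒ S push M push M ⇒ one push M push M ⇒ one push push push M ⇒ one push push push push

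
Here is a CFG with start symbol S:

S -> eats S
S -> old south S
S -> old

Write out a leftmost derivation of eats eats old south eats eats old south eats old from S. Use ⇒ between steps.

S ⇒ eats S ⇒ eats eats S ⇒ eats eats old south S ⇒ eats eats old south eats S ⇒ eats eats old south eats eats S ⇒ eats eats old south eats eats old south S ⇒ eats eats old south eats eats old south eats S ⇒ eats eats old south eats eats old south eats old

S ⇒ eats S   [S -> eats S]
eats S ⇒ eats eats S   [S -> eats S]
eats eats S ⇒ eats eats old south S   [S -> old south S]
eats eats old south S ⇒ eats eats old south eats S   [S -> eats S]
eats eats old south eats S ⇒ eats eats old south eats eats S   [S -> eats S]
eats eats old south eats eats S ⇒ eats eats old south eats eats old south S   [S -> old south S]
eats eats old south eats eats old south S ⇒ eats eats old south eats eats old south eats S   [S -> eats S]
eats eats old south eats eats old south eats S ⇒ eats eats old south eats eats old south eats old   [S -> old]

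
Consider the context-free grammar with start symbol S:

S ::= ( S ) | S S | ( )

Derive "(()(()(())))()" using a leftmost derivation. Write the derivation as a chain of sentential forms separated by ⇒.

S⇒SS⇒(S)S⇒(SS)S⇒(()S)S⇒(()(S))S⇒(()(SS))S⇒(()(()S))S⇒(()(()(S)))S⇒(()(()(())))S⇒(()(()(())))()

S ⇒ SS   [S ::= S S]
SS ⇒ (S)S   [S ::= ( S )]
(S)S ⇒ (SS)S   [S ::= S S]
(SS)S ⇒ (()S)S   [S ::= ( )]
(()S)S ⇒ (()(S))S   [S ::= ( S )]
(()(S))S ⇒ (()(SS))S   [S ::= S S]
(()(SS))S ⇒ (()(()S))S   [S ::= ( )]
(()(()S))S ⇒ (()(()(S)))S   [S ::= ( S )]
(()(()(S)))S ⇒ (()(()(())))S   [S ::= ( )]
(()(()(())))S ⇒ (()(()(())))()   [S ::= ( )]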